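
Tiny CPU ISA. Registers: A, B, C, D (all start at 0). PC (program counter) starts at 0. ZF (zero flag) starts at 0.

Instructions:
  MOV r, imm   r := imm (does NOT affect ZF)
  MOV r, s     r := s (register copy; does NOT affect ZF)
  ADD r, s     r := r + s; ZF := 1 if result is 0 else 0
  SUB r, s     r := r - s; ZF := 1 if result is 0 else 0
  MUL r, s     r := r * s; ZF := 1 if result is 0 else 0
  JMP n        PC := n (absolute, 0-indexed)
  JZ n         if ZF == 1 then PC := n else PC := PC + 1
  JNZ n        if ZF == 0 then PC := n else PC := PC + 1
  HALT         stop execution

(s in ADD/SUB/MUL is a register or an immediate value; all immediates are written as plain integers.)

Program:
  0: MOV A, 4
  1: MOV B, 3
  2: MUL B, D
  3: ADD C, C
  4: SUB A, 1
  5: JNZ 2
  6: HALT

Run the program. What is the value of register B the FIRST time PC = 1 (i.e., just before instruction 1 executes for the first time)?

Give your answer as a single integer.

Step 1: PC=0 exec 'MOV A, 4'. After: A=4 B=0 C=0 D=0 ZF=0 PC=1
First time PC=1: B=0

0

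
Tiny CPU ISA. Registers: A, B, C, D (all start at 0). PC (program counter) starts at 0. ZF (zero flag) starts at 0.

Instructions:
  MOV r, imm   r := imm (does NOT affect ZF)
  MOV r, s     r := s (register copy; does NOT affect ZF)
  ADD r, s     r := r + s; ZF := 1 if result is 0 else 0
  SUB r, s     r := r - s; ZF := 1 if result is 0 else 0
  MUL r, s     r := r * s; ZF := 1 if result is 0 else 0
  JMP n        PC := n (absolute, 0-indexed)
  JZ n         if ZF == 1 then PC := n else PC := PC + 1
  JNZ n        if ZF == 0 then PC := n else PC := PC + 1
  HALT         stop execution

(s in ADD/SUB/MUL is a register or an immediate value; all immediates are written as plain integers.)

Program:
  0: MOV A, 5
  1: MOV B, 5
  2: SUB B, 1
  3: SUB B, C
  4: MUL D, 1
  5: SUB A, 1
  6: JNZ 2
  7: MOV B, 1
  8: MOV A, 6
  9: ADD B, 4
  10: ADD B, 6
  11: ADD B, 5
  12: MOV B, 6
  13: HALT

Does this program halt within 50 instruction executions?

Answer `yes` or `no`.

Answer: yes

Derivation:
Step 1: PC=0 exec 'MOV A, 5'. After: A=5 B=0 C=0 D=0 ZF=0 PC=1
Step 2: PC=1 exec 'MOV B, 5'. After: A=5 B=5 C=0 D=0 ZF=0 PC=2
Step 3: PC=2 exec 'SUB B, 1'. After: A=5 B=4 C=0 D=0 ZF=0 PC=3
Step 4: PC=3 exec 'SUB B, C'. After: A=5 B=4 C=0 D=0 ZF=0 PC=4
Step 5: PC=4 exec 'MUL D, 1'. After: A=5 B=4 C=0 D=0 ZF=1 PC=5
Step 6: PC=5 exec 'SUB A, 1'. After: A=4 B=4 C=0 D=0 ZF=0 PC=6
Step 7: PC=6 exec 'JNZ 2'. After: A=4 B=4 C=0 D=0 ZF=0 PC=2
Step 8: PC=2 exec 'SUB B, 1'. After: A=4 B=3 C=0 D=0 ZF=0 PC=3
Step 9: PC=3 exec 'SUB B, C'. After: A=4 B=3 C=0 D=0 ZF=0 PC=4
Step 10: PC=4 exec 'MUL D, 1'. After: A=4 B=3 C=0 D=0 ZF=1 PC=5
Step 11: PC=5 exec 'SUB A, 1'. After: A=3 B=3 C=0 D=0 ZF=0 PC=6
Step 12: PC=6 exec 'JNZ 2'. After: A=3 B=3 C=0 D=0 ZF=0 PC=2
Step 13: PC=2 exec 'SUB B, 1'. After: A=3 B=2 C=0 D=0 ZF=0 PC=3
Step 14: PC=3 exec 'SUB B, C'. After: A=3 B=2 C=0 D=0 ZF=0 PC=4
Step 15: PC=4 exec 'MUL D, 1'. After: A=3 B=2 C=0 D=0 ZF=1 PC=5
Step 16: PC=5 exec 'SUB A, 1'. After: A=2 B=2 C=0 D=0 ZF=0 PC=6
Step 17: PC=6 exec 'JNZ 2'. After: A=2 B=2 C=0 D=0 ZF=0 PC=2
Step 18: PC=2 exec 'SUB B, 1'. After: A=2 B=1 C=0 D=0 ZF=0 PC=3
Step 19: PC=3 exec 'SUB B, C'. After: A=2 B=1 C=0 D=0 ZF=0 PC=4
Step 20: PC=4 exec 'MUL D, 1'. After: A=2 B=1 C=0 D=0 ZF=1 PC=5
Step 21: PC=5 exec 'SUB A, 1'. After: A=1 B=1 C=0 D=0 ZF=0 PC=6
Step 22: PC=6 exec 'JNZ 2'. After: A=1 B=1 C=0 D=0 ZF=0 PC=2
Step 23: PC=2 exec 'SUB B, 1'. After: A=1 B=0 C=0 D=0 ZF=1 PC=3
Step 24: PC=3 exec 'SUB B, C'. After: A=1 B=0 C=0 D=0 ZF=1 PC=4
Step 25: PC=4 exec 'MUL D, 1'. After: A=1 B=0 C=0 D=0 ZF=1 PC=5
Step 26: PC=5 exec 'SUB A, 1'. After: A=0 B=0 C=0 D=0 ZF=1 PC=6
Step 27: PC=6 exec 'JNZ 2'. After: A=0 B=0 C=0 D=0 ZF=1 PC=7
Step 28: PC=7 exec 'MOV B, 1'. After: A=0 B=1 C=0 D=0 ZF=1 PC=8
Step 29: PC=8 exec 'MOV A, 6'. After: A=6 B=1 C=0 D=0 ZF=1 PC=9
Step 30: PC=9 exec 'ADD B, 4'. After: A=6 B=5 C=0 D=0 ZF=0 PC=10
Step 31: PC=10 exec 'ADD B, 6'. After: A=6 B=11 C=0 D=0 ZF=0 PC=11
Step 32: PC=11 exec 'ADD B, 5'. After: A=6 B=16 C=0 D=0 ZF=0 PC=12
Step 33: PC=12 exec 'MOV B, 6'. After: A=6 B=6 C=0 D=0 ZF=0 PC=13
Step 34: PC=13 exec 'HALT'. After: A=6 B=6 C=0 D=0 ZF=0 PC=13 HALTED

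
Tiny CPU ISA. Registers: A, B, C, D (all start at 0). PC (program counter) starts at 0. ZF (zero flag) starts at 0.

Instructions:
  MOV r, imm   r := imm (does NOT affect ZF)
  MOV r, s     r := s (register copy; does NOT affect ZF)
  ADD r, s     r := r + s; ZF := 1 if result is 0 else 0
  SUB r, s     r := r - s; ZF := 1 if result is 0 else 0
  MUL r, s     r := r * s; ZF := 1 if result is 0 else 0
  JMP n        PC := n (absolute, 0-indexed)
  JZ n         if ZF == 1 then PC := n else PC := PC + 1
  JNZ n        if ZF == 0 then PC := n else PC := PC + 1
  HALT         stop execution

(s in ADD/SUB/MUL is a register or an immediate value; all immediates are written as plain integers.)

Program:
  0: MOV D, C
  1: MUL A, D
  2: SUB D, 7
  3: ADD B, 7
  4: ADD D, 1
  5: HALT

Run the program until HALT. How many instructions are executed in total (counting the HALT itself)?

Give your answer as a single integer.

Step 1: PC=0 exec 'MOV D, C'. After: A=0 B=0 C=0 D=0 ZF=0 PC=1
Step 2: PC=1 exec 'MUL A, D'. After: A=0 B=0 C=0 D=0 ZF=1 PC=2
Step 3: PC=2 exec 'SUB D, 7'. After: A=0 B=0 C=0 D=-7 ZF=0 PC=3
Step 4: PC=3 exec 'ADD B, 7'. After: A=0 B=7 C=0 D=-7 ZF=0 PC=4
Step 5: PC=4 exec 'ADD D, 1'. After: A=0 B=7 C=0 D=-6 ZF=0 PC=5
Step 6: PC=5 exec 'HALT'. After: A=0 B=7 C=0 D=-6 ZF=0 PC=5 HALTED
Total instructions executed: 6

Answer: 6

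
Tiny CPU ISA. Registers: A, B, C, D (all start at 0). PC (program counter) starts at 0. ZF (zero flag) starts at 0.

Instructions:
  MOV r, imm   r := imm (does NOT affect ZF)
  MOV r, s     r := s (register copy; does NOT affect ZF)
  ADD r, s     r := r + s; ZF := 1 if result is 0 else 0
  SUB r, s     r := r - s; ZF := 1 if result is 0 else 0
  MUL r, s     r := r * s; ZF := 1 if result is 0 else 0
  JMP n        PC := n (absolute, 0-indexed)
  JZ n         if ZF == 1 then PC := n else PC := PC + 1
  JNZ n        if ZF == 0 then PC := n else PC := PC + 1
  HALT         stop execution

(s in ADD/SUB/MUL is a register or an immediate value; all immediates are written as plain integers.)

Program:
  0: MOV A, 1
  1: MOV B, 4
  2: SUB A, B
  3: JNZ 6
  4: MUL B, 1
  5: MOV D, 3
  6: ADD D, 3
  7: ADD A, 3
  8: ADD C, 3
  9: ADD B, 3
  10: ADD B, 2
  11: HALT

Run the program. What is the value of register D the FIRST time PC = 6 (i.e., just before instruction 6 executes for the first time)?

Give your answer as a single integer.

Step 1: PC=0 exec 'MOV A, 1'. After: A=1 B=0 C=0 D=0 ZF=0 PC=1
Step 2: PC=1 exec 'MOV B, 4'. After: A=1 B=4 C=0 D=0 ZF=0 PC=2
Step 3: PC=2 exec 'SUB A, B'. After: A=-3 B=4 C=0 D=0 ZF=0 PC=3
Step 4: PC=3 exec 'JNZ 6'. After: A=-3 B=4 C=0 D=0 ZF=0 PC=6
First time PC=6: D=0

0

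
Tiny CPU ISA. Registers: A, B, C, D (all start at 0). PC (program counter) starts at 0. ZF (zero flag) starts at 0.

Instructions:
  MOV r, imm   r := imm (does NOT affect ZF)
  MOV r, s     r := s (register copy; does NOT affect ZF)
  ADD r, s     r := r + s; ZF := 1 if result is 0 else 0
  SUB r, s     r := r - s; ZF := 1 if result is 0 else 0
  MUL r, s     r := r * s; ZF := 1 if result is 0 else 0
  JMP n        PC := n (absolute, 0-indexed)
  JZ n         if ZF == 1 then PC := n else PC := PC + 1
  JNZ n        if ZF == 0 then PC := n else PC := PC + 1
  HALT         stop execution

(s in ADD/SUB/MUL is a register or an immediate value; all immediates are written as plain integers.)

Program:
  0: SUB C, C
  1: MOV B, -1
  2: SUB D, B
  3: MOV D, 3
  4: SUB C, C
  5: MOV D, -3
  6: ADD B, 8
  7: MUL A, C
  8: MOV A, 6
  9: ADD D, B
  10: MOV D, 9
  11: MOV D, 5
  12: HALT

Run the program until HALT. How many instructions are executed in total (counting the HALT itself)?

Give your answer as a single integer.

Step 1: PC=0 exec 'SUB C, C'. After: A=0 B=0 C=0 D=0 ZF=1 PC=1
Step 2: PC=1 exec 'MOV B, -1'. After: A=0 B=-1 C=0 D=0 ZF=1 PC=2
Step 3: PC=2 exec 'SUB D, B'. After: A=0 B=-1 C=0 D=1 ZF=0 PC=3
Step 4: PC=3 exec 'MOV D, 3'. After: A=0 B=-1 C=0 D=3 ZF=0 PC=4
Step 5: PC=4 exec 'SUB C, C'. After: A=0 B=-1 C=0 D=3 ZF=1 PC=5
Step 6: PC=5 exec 'MOV D, -3'. After: A=0 B=-1 C=0 D=-3 ZF=1 PC=6
Step 7: PC=6 exec 'ADD B, 8'. After: A=0 B=7 C=0 D=-3 ZF=0 PC=7
Step 8: PC=7 exec 'MUL A, C'. After: A=0 B=7 C=0 D=-3 ZF=1 PC=8
Step 9: PC=8 exec 'MOV A, 6'. After: A=6 B=7 C=0 D=-3 ZF=1 PC=9
Step 10: PC=9 exec 'ADD D, B'. After: A=6 B=7 C=0 D=4 ZF=0 PC=10
Step 11: PC=10 exec 'MOV D, 9'. After: A=6 B=7 C=0 D=9 ZF=0 PC=11
Step 12: PC=11 exec 'MOV D, 5'. After: A=6 B=7 C=0 D=5 ZF=0 PC=12
Step 13: PC=12 exec 'HALT'. After: A=6 B=7 C=0 D=5 ZF=0 PC=12 HALTED
Total instructions executed: 13

Answer: 13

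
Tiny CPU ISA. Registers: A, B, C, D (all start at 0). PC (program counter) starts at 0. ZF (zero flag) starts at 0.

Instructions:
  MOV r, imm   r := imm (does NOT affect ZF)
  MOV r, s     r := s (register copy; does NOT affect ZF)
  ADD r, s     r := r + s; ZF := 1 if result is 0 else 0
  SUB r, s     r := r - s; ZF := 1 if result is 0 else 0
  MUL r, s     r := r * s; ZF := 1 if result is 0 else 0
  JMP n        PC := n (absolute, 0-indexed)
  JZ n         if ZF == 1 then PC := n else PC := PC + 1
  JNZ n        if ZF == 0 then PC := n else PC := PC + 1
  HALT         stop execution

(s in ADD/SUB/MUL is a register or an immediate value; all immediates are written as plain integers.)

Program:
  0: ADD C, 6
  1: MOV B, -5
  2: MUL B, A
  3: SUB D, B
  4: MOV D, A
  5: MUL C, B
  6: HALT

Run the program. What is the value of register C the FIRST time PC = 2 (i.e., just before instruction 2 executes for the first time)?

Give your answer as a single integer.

Step 1: PC=0 exec 'ADD C, 6'. After: A=0 B=0 C=6 D=0 ZF=0 PC=1
Step 2: PC=1 exec 'MOV B, -5'. After: A=0 B=-5 C=6 D=0 ZF=0 PC=2
First time PC=2: C=6

6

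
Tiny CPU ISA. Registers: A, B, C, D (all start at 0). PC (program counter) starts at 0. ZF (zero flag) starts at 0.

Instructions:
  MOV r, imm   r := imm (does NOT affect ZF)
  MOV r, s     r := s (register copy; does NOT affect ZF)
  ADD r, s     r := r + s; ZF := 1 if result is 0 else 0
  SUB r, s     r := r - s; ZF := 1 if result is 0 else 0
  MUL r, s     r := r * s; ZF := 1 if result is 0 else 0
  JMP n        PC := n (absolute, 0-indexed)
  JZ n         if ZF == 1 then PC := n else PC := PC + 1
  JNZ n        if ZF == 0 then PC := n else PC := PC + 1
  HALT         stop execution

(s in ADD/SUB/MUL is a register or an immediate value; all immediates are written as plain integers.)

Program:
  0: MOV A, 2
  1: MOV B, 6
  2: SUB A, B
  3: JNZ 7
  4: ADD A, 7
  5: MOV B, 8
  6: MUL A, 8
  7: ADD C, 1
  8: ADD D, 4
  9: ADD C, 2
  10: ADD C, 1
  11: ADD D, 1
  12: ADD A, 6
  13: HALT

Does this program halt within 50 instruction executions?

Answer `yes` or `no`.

Answer: yes

Derivation:
Step 1: PC=0 exec 'MOV A, 2'. After: A=2 B=0 C=0 D=0 ZF=0 PC=1
Step 2: PC=1 exec 'MOV B, 6'. After: A=2 B=6 C=0 D=0 ZF=0 PC=2
Step 3: PC=2 exec 'SUB A, B'. After: A=-4 B=6 C=0 D=0 ZF=0 PC=3
Step 4: PC=3 exec 'JNZ 7'. After: A=-4 B=6 C=0 D=0 ZF=0 PC=7
Step 5: PC=7 exec 'ADD C, 1'. After: A=-4 B=6 C=1 D=0 ZF=0 PC=8
Step 6: PC=8 exec 'ADD D, 4'. After: A=-4 B=6 C=1 D=4 ZF=0 PC=9
Step 7: PC=9 exec 'ADD C, 2'. After: A=-4 B=6 C=3 D=4 ZF=0 PC=10
Step 8: PC=10 exec 'ADD C, 1'. After: A=-4 B=6 C=4 D=4 ZF=0 PC=11
Step 9: PC=11 exec 'ADD D, 1'. After: A=-4 B=6 C=4 D=5 ZF=0 PC=12
Step 10: PC=12 exec 'ADD A, 6'. After: A=2 B=6 C=4 D=5 ZF=0 PC=13
Step 11: PC=13 exec 'HALT'. After: A=2 B=6 C=4 D=5 ZF=0 PC=13 HALTED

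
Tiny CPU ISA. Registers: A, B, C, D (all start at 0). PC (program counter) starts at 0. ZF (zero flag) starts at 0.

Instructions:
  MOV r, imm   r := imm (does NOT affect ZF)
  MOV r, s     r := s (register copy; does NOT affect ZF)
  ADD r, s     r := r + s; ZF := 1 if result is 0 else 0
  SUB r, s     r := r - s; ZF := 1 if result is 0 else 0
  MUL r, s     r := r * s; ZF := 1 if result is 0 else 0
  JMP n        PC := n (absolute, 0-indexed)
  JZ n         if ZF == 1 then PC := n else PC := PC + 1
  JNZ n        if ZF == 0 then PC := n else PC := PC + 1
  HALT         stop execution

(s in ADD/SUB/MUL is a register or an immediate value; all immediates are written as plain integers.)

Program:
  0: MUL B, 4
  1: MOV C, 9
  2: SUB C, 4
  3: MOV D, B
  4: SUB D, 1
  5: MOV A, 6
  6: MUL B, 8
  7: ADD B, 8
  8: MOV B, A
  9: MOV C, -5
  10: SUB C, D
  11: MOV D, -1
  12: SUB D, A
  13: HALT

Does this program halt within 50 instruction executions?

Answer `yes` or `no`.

Answer: yes

Derivation:
Step 1: PC=0 exec 'MUL B, 4'. After: A=0 B=0 C=0 D=0 ZF=1 PC=1
Step 2: PC=1 exec 'MOV C, 9'. After: A=0 B=0 C=9 D=0 ZF=1 PC=2
Step 3: PC=2 exec 'SUB C, 4'. After: A=0 B=0 C=5 D=0 ZF=0 PC=3
Step 4: PC=3 exec 'MOV D, B'. After: A=0 B=0 C=5 D=0 ZF=0 PC=4
Step 5: PC=4 exec 'SUB D, 1'. After: A=0 B=0 C=5 D=-1 ZF=0 PC=5
Step 6: PC=5 exec 'MOV A, 6'. After: A=6 B=0 C=5 D=-1 ZF=0 PC=6
Step 7: PC=6 exec 'MUL B, 8'. After: A=6 B=0 C=5 D=-1 ZF=1 PC=7
Step 8: PC=7 exec 'ADD B, 8'. After: A=6 B=8 C=5 D=-1 ZF=0 PC=8
Step 9: PC=8 exec 'MOV B, A'. After: A=6 B=6 C=5 D=-1 ZF=0 PC=9
Step 10: PC=9 exec 'MOV C, -5'. After: A=6 B=6 C=-5 D=-1 ZF=0 PC=10
Step 11: PC=10 exec 'SUB C, D'. After: A=6 B=6 C=-4 D=-1 ZF=0 PC=11
Step 12: PC=11 exec 'MOV D, -1'. After: A=6 B=6 C=-4 D=-1 ZF=0 PC=12
Step 13: PC=12 exec 'SUB D, A'. After: A=6 B=6 C=-4 D=-7 ZF=0 PC=13
Step 14: PC=13 exec 'HALT'. After: A=6 B=6 C=-4 D=-7 ZF=0 PC=13 HALTED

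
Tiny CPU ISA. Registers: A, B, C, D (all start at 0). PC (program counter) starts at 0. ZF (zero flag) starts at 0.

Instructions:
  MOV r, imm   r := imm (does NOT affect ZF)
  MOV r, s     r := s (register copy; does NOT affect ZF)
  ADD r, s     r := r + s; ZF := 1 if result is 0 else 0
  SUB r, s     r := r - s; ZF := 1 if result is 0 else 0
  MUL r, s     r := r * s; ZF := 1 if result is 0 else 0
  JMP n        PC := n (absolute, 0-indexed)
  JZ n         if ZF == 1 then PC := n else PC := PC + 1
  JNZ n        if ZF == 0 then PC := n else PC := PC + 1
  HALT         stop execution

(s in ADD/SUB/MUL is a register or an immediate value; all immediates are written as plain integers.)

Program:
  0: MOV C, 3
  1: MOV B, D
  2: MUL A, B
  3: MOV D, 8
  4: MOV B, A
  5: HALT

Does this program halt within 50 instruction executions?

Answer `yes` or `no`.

Answer: yes

Derivation:
Step 1: PC=0 exec 'MOV C, 3'. After: A=0 B=0 C=3 D=0 ZF=0 PC=1
Step 2: PC=1 exec 'MOV B, D'. After: A=0 B=0 C=3 D=0 ZF=0 PC=2
Step 3: PC=2 exec 'MUL A, B'. After: A=0 B=0 C=3 D=0 ZF=1 PC=3
Step 4: PC=3 exec 'MOV D, 8'. After: A=0 B=0 C=3 D=8 ZF=1 PC=4
Step 5: PC=4 exec 'MOV B, A'. After: A=0 B=0 C=3 D=8 ZF=1 PC=5
Step 6: PC=5 exec 'HALT'. After: A=0 B=0 C=3 D=8 ZF=1 PC=5 HALTED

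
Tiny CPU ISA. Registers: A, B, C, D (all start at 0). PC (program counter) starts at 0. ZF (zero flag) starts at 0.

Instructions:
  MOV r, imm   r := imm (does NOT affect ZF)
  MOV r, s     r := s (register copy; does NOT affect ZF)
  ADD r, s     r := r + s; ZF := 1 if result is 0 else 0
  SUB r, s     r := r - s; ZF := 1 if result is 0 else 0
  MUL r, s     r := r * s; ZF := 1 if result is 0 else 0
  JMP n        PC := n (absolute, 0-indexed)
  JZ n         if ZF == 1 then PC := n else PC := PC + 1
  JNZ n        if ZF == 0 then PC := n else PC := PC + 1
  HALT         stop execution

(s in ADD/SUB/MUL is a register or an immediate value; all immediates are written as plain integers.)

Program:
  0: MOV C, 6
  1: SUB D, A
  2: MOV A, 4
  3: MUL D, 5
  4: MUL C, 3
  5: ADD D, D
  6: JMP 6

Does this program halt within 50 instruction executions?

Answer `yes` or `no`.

Answer: no

Derivation:
Step 1: PC=0 exec 'MOV C, 6'. After: A=0 B=0 C=6 D=0 ZF=0 PC=1
Step 2: PC=1 exec 'SUB D, A'. After: A=0 B=0 C=6 D=0 ZF=1 PC=2
Step 3: PC=2 exec 'MOV A, 4'. After: A=4 B=0 C=6 D=0 ZF=1 PC=3
Step 4: PC=3 exec 'MUL D, 5'. After: A=4 B=0 C=6 D=0 ZF=1 PC=4
Step 5: PC=4 exec 'MUL C, 3'. After: A=4 B=0 C=18 D=0 ZF=0 PC=5
Step 6: PC=5 exec 'ADD D, D'. After: A=4 B=0 C=18 D=0 ZF=1 PC=6
Step 7: PC=6 exec 'JMP 6'. After: A=4 B=0 C=18 D=0 ZF=1 PC=6
State after step 7 equals state after step 6: the program is in a cycle of length 1 and will never halt.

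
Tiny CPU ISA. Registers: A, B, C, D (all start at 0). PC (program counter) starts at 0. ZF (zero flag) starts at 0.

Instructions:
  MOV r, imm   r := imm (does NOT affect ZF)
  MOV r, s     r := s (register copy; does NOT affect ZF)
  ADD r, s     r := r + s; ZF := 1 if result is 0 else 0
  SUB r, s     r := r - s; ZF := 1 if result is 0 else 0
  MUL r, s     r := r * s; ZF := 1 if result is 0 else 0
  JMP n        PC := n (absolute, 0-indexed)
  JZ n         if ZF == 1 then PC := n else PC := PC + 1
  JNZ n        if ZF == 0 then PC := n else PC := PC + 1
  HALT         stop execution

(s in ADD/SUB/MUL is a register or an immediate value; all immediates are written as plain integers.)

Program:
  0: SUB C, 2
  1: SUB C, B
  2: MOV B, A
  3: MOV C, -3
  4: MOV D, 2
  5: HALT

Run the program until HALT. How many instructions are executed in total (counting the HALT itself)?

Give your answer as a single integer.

Answer: 6

Derivation:
Step 1: PC=0 exec 'SUB C, 2'. After: A=0 B=0 C=-2 D=0 ZF=0 PC=1
Step 2: PC=1 exec 'SUB C, B'. After: A=0 B=0 C=-2 D=0 ZF=0 PC=2
Step 3: PC=2 exec 'MOV B, A'. After: A=0 B=0 C=-2 D=0 ZF=0 PC=3
Step 4: PC=3 exec 'MOV C, -3'. After: A=0 B=0 C=-3 D=0 ZF=0 PC=4
Step 5: PC=4 exec 'MOV D, 2'. After: A=0 B=0 C=-3 D=2 ZF=0 PC=5
Step 6: PC=5 exec 'HALT'. After: A=0 B=0 C=-3 D=2 ZF=0 PC=5 HALTED
Total instructions executed: 6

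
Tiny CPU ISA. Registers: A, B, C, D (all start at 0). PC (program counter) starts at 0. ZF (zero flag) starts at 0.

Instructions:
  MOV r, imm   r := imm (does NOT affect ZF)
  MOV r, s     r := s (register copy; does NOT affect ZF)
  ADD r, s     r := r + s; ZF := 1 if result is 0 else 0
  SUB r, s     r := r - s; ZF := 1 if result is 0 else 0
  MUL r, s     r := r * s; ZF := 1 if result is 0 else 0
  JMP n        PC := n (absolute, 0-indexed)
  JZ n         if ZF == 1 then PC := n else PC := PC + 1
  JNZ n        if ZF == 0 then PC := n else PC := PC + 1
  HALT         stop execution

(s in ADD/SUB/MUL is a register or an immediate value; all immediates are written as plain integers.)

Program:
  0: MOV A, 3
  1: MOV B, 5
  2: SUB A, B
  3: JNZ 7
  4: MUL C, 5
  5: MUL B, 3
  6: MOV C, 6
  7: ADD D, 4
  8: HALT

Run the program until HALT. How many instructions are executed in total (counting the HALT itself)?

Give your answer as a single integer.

Answer: 6

Derivation:
Step 1: PC=0 exec 'MOV A, 3'. After: A=3 B=0 C=0 D=0 ZF=0 PC=1
Step 2: PC=1 exec 'MOV B, 5'. After: A=3 B=5 C=0 D=0 ZF=0 PC=2
Step 3: PC=2 exec 'SUB A, B'. After: A=-2 B=5 C=0 D=0 ZF=0 PC=3
Step 4: PC=3 exec 'JNZ 7'. After: A=-2 B=5 C=0 D=0 ZF=0 PC=7
Step 5: PC=7 exec 'ADD D, 4'. After: A=-2 B=5 C=0 D=4 ZF=0 PC=8
Step 6: PC=8 exec 'HALT'. After: A=-2 B=5 C=0 D=4 ZF=0 PC=8 HALTED
Total instructions executed: 6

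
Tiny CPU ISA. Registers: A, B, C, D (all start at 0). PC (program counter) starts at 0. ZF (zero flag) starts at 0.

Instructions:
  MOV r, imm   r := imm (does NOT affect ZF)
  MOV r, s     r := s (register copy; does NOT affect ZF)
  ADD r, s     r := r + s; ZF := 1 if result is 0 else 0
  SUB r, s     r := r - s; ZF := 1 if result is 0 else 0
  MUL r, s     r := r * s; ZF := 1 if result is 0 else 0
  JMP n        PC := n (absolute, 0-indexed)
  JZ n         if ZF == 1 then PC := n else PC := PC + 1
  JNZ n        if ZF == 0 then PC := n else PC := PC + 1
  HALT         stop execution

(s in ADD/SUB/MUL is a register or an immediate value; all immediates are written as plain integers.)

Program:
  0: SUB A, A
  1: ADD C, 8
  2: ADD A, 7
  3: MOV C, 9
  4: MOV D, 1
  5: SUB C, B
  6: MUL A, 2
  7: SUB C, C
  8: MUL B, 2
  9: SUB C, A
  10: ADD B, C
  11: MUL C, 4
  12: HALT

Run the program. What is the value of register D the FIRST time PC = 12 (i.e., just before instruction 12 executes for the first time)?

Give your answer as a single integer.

Step 1: PC=0 exec 'SUB A, A'. After: A=0 B=0 C=0 D=0 ZF=1 PC=1
Step 2: PC=1 exec 'ADD C, 8'. After: A=0 B=0 C=8 D=0 ZF=0 PC=2
Step 3: PC=2 exec 'ADD A, 7'. After: A=7 B=0 C=8 D=0 ZF=0 PC=3
Step 4: PC=3 exec 'MOV C, 9'. After: A=7 B=0 C=9 D=0 ZF=0 PC=4
Step 5: PC=4 exec 'MOV D, 1'. After: A=7 B=0 C=9 D=1 ZF=0 PC=5
Step 6: PC=5 exec 'SUB C, B'. After: A=7 B=0 C=9 D=1 ZF=0 PC=6
Step 7: PC=6 exec 'MUL A, 2'. After: A=14 B=0 C=9 D=1 ZF=0 PC=7
Step 8: PC=7 exec 'SUB C, C'. After: A=14 B=0 C=0 D=1 ZF=1 PC=8
Step 9: PC=8 exec 'MUL B, 2'. After: A=14 B=0 C=0 D=1 ZF=1 PC=9
Step 10: PC=9 exec 'SUB C, A'. After: A=14 B=0 C=-14 D=1 ZF=0 PC=10
Step 11: PC=10 exec 'ADD B, C'. After: A=14 B=-14 C=-14 D=1 ZF=0 PC=11
Step 12: PC=11 exec 'MUL C, 4'. After: A=14 B=-14 C=-56 D=1 ZF=0 PC=12
First time PC=12: D=1

1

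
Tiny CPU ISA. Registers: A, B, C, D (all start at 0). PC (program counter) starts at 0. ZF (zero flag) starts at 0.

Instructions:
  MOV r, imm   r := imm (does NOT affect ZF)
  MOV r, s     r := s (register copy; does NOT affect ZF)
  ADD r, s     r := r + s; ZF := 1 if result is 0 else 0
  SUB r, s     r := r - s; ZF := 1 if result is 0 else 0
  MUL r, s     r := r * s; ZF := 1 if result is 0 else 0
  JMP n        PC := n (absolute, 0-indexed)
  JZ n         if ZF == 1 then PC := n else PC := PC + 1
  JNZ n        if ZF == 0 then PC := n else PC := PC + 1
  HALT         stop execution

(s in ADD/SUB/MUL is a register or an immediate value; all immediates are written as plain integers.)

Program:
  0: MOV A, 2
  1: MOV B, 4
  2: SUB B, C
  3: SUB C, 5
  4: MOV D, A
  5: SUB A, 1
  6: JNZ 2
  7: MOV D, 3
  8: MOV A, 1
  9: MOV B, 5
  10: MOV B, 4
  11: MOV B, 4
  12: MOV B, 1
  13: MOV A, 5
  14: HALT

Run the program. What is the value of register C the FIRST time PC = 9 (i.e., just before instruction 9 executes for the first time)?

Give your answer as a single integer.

Step 1: PC=0 exec 'MOV A, 2'. After: A=2 B=0 C=0 D=0 ZF=0 PC=1
Step 2: PC=1 exec 'MOV B, 4'. After: A=2 B=4 C=0 D=0 ZF=0 PC=2
Step 3: PC=2 exec 'SUB B, C'. After: A=2 B=4 C=0 D=0 ZF=0 PC=3
Step 4: PC=3 exec 'SUB C, 5'. After: A=2 B=4 C=-5 D=0 ZF=0 PC=4
Step 5: PC=4 exec 'MOV D, A'. After: A=2 B=4 C=-5 D=2 ZF=0 PC=5
Step 6: PC=5 exec 'SUB A, 1'. After: A=1 B=4 C=-5 D=2 ZF=0 PC=6
Step 7: PC=6 exec 'JNZ 2'. After: A=1 B=4 C=-5 D=2 ZF=0 PC=2
Step 8: PC=2 exec 'SUB B, C'. After: A=1 B=9 C=-5 D=2 ZF=0 PC=3
Step 9: PC=3 exec 'SUB C, 5'. After: A=1 B=9 C=-10 D=2 ZF=0 PC=4
Step 10: PC=4 exec 'MOV D, A'. After: A=1 B=9 C=-10 D=1 ZF=0 PC=5
Step 11: PC=5 exec 'SUB A, 1'. After: A=0 B=9 C=-10 D=1 ZF=1 PC=6
Step 12: PC=6 exec 'JNZ 2'. After: A=0 B=9 C=-10 D=1 ZF=1 PC=7
Step 13: PC=7 exec 'MOV D, 3'. After: A=0 B=9 C=-10 D=3 ZF=1 PC=8
Step 14: PC=8 exec 'MOV A, 1'. After: A=1 B=9 C=-10 D=3 ZF=1 PC=9
First time PC=9: C=-10

-10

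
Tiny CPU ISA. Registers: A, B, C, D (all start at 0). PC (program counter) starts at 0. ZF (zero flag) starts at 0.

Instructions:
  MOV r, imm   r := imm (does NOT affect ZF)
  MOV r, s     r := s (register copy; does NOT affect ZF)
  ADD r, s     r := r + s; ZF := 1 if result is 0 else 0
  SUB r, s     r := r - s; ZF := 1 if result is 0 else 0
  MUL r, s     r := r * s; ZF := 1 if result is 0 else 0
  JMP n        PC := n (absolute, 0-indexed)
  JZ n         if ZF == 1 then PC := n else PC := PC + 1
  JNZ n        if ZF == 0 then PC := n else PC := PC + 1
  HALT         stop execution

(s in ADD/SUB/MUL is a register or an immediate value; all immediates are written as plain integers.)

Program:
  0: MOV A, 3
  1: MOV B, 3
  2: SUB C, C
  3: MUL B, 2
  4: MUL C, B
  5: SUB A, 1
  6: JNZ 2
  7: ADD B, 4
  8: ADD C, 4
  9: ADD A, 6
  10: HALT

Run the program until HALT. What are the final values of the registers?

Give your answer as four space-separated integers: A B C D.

Answer: 6 28 4 0

Derivation:
Step 1: PC=0 exec 'MOV A, 3'. After: A=3 B=0 C=0 D=0 ZF=0 PC=1
Step 2: PC=1 exec 'MOV B, 3'. After: A=3 B=3 C=0 D=0 ZF=0 PC=2
Step 3: PC=2 exec 'SUB C, C'. After: A=3 B=3 C=0 D=0 ZF=1 PC=3
Step 4: PC=3 exec 'MUL B, 2'. After: A=3 B=6 C=0 D=0 ZF=0 PC=4
Step 5: PC=4 exec 'MUL C, B'. After: A=3 B=6 C=0 D=0 ZF=1 PC=5
Step 6: PC=5 exec 'SUB A, 1'. After: A=2 B=6 C=0 D=0 ZF=0 PC=6
Step 7: PC=6 exec 'JNZ 2'. After: A=2 B=6 C=0 D=0 ZF=0 PC=2
Step 8: PC=2 exec 'SUB C, C'. After: A=2 B=6 C=0 D=0 ZF=1 PC=3
Step 9: PC=3 exec 'MUL B, 2'. After: A=2 B=12 C=0 D=0 ZF=0 PC=4
Step 10: PC=4 exec 'MUL C, B'. After: A=2 B=12 C=0 D=0 ZF=1 PC=5
Step 11: PC=5 exec 'SUB A, 1'. After: A=1 B=12 C=0 D=0 ZF=0 PC=6
Step 12: PC=6 exec 'JNZ 2'. After: A=1 B=12 C=0 D=0 ZF=0 PC=2
Step 13: PC=2 exec 'SUB C, C'. After: A=1 B=12 C=0 D=0 ZF=1 PC=3
Step 14: PC=3 exec 'MUL B, 2'. After: A=1 B=24 C=0 D=0 ZF=0 PC=4
Step 15: PC=4 exec 'MUL C, B'. After: A=1 B=24 C=0 D=0 ZF=1 PC=5
Step 16: PC=5 exec 'SUB A, 1'. After: A=0 B=24 C=0 D=0 ZF=1 PC=6
Step 17: PC=6 exec 'JNZ 2'. After: A=0 B=24 C=0 D=0 ZF=1 PC=7
Step 18: PC=7 exec 'ADD B, 4'. After: A=0 B=28 C=0 D=0 ZF=0 PC=8
Step 19: PC=8 exec 'ADD C, 4'. After: A=0 B=28 C=4 D=0 ZF=0 PC=9
Step 20: PC=9 exec 'ADD A, 6'. After: A=6 B=28 C=4 D=0 ZF=0 PC=10
Step 21: PC=10 exec 'HALT'. After: A=6 B=28 C=4 D=0 ZF=0 PC=10 HALTED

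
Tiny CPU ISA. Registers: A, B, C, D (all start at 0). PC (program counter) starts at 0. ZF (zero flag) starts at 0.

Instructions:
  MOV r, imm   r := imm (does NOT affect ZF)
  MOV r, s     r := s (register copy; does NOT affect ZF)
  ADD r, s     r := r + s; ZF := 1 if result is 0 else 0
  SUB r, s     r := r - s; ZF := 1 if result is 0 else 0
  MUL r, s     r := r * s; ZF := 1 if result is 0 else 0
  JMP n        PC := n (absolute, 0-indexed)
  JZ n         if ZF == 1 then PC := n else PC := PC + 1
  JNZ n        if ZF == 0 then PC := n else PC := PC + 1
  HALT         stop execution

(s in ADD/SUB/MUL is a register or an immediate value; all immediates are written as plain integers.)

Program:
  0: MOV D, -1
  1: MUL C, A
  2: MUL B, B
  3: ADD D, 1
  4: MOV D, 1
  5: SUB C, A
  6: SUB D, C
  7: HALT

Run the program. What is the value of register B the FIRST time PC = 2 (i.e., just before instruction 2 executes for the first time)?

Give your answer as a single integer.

Step 1: PC=0 exec 'MOV D, -1'. After: A=0 B=0 C=0 D=-1 ZF=0 PC=1
Step 2: PC=1 exec 'MUL C, A'. After: A=0 B=0 C=0 D=-1 ZF=1 PC=2
First time PC=2: B=0

0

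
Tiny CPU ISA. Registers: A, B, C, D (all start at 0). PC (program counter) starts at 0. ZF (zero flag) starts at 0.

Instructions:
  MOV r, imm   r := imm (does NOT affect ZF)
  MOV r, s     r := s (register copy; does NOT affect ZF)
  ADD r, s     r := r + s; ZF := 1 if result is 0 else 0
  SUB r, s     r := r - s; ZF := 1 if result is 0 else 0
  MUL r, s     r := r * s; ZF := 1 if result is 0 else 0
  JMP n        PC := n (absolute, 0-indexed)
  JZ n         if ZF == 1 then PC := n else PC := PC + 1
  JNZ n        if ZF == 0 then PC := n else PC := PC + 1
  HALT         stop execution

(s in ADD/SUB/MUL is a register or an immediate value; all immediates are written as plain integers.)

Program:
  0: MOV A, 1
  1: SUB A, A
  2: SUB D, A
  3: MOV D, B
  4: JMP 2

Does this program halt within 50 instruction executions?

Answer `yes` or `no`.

Answer: no

Derivation:
Step 1: PC=0 exec 'MOV A, 1'. After: A=1 B=0 C=0 D=0 ZF=0 PC=1
Step 2: PC=1 exec 'SUB A, A'. After: A=0 B=0 C=0 D=0 ZF=1 PC=2
Step 3: PC=2 exec 'SUB D, A'. After: A=0 B=0 C=0 D=0 ZF=1 PC=3
Step 4: PC=3 exec 'MOV D, B'. After: A=0 B=0 C=0 D=0 ZF=1 PC=4
Step 5: PC=4 exec 'JMP 2'. After: A=0 B=0 C=0 D=0 ZF=1 PC=2
State after step 5 equals state after step 2: the program is in a cycle of length 3 and will never halt.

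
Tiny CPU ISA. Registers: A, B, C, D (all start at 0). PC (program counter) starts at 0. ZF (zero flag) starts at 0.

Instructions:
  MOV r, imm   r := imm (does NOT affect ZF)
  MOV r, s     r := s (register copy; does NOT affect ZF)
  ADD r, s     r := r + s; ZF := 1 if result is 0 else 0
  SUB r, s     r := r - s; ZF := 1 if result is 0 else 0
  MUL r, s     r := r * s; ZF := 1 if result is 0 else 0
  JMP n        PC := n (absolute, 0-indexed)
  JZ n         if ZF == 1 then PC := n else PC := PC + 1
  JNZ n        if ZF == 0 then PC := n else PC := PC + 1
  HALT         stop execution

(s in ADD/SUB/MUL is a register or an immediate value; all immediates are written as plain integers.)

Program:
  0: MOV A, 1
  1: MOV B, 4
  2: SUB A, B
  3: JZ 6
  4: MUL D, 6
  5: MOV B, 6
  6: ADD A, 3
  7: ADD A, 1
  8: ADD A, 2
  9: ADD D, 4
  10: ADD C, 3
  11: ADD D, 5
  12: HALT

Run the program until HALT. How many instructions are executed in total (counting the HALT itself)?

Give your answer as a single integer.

Step 1: PC=0 exec 'MOV A, 1'. After: A=1 B=0 C=0 D=0 ZF=0 PC=1
Step 2: PC=1 exec 'MOV B, 4'. After: A=1 B=4 C=0 D=0 ZF=0 PC=2
Step 3: PC=2 exec 'SUB A, B'. After: A=-3 B=4 C=0 D=0 ZF=0 PC=3
Step 4: PC=3 exec 'JZ 6'. After: A=-3 B=4 C=0 D=0 ZF=0 PC=4
Step 5: PC=4 exec 'MUL D, 6'. After: A=-3 B=4 C=0 D=0 ZF=1 PC=5
Step 6: PC=5 exec 'MOV B, 6'. After: A=-3 B=6 C=0 D=0 ZF=1 PC=6
Step 7: PC=6 exec 'ADD A, 3'. After: A=0 B=6 C=0 D=0 ZF=1 PC=7
Step 8: PC=7 exec 'ADD A, 1'. After: A=1 B=6 C=0 D=0 ZF=0 PC=8
Step 9: PC=8 exec 'ADD A, 2'. After: A=3 B=6 C=0 D=0 ZF=0 PC=9
Step 10: PC=9 exec 'ADD D, 4'. After: A=3 B=6 C=0 D=4 ZF=0 PC=10
Step 11: PC=10 exec 'ADD C, 3'. After: A=3 B=6 C=3 D=4 ZF=0 PC=11
Step 12: PC=11 exec 'ADD D, 5'. After: A=3 B=6 C=3 D=9 ZF=0 PC=12
Step 13: PC=12 exec 'HALT'. After: A=3 B=6 C=3 D=9 ZF=0 PC=12 HALTED
Total instructions executed: 13

Answer: 13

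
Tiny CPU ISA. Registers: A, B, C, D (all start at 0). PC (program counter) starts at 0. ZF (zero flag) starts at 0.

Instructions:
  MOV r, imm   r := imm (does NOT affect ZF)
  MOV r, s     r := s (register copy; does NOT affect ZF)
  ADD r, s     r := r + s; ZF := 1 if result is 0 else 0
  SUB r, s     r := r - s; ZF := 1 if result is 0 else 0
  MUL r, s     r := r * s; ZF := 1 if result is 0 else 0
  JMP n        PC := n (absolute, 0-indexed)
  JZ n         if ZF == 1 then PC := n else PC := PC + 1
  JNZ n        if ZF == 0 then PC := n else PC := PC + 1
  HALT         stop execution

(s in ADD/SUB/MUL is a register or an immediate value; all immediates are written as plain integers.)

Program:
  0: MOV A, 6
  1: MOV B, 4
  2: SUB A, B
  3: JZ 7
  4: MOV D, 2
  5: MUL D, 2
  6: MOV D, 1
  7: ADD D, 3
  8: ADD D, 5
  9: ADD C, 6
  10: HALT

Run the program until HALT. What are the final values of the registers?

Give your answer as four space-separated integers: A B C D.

Answer: 2 4 6 9

Derivation:
Step 1: PC=0 exec 'MOV A, 6'. After: A=6 B=0 C=0 D=0 ZF=0 PC=1
Step 2: PC=1 exec 'MOV B, 4'. After: A=6 B=4 C=0 D=0 ZF=0 PC=2
Step 3: PC=2 exec 'SUB A, B'. After: A=2 B=4 C=0 D=0 ZF=0 PC=3
Step 4: PC=3 exec 'JZ 7'. After: A=2 B=4 C=0 D=0 ZF=0 PC=4
Step 5: PC=4 exec 'MOV D, 2'. After: A=2 B=4 C=0 D=2 ZF=0 PC=5
Step 6: PC=5 exec 'MUL D, 2'. After: A=2 B=4 C=0 D=4 ZF=0 PC=6
Step 7: PC=6 exec 'MOV D, 1'. After: A=2 B=4 C=0 D=1 ZF=0 PC=7
Step 8: PC=7 exec 'ADD D, 3'. After: A=2 B=4 C=0 D=4 ZF=0 PC=8
Step 9: PC=8 exec 'ADD D, 5'. After: A=2 B=4 C=0 D=9 ZF=0 PC=9
Step 10: PC=9 exec 'ADD C, 6'. After: A=2 B=4 C=6 D=9 ZF=0 PC=10
Step 11: PC=10 exec 'HALT'. After: A=2 B=4 C=6 D=9 ZF=0 PC=10 HALTED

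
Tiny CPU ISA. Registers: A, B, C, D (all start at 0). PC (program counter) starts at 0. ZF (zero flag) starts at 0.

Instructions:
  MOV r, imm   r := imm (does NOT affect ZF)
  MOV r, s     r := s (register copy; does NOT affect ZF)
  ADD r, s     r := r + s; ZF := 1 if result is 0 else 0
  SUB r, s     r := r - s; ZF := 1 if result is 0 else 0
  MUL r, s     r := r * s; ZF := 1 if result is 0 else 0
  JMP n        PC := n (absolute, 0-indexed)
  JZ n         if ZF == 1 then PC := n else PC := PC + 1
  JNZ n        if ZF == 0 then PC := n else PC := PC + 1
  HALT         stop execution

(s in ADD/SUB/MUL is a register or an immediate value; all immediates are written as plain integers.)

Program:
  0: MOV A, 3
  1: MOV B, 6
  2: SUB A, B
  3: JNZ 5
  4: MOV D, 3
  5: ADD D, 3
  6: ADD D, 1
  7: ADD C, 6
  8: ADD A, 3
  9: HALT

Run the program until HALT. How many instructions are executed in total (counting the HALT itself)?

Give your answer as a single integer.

Step 1: PC=0 exec 'MOV A, 3'. After: A=3 B=0 C=0 D=0 ZF=0 PC=1
Step 2: PC=1 exec 'MOV B, 6'. After: A=3 B=6 C=0 D=0 ZF=0 PC=2
Step 3: PC=2 exec 'SUB A, B'. After: A=-3 B=6 C=0 D=0 ZF=0 PC=3
Step 4: PC=3 exec 'JNZ 5'. After: A=-3 B=6 C=0 D=0 ZF=0 PC=5
Step 5: PC=5 exec 'ADD D, 3'. After: A=-3 B=6 C=0 D=3 ZF=0 PC=6
Step 6: PC=6 exec 'ADD D, 1'. After: A=-3 B=6 C=0 D=4 ZF=0 PC=7
Step 7: PC=7 exec 'ADD C, 6'. After: A=-3 B=6 C=6 D=4 ZF=0 PC=8
Step 8: PC=8 exec 'ADD A, 3'. After: A=0 B=6 C=6 D=4 ZF=1 PC=9
Step 9: PC=9 exec 'HALT'. After: A=0 B=6 C=6 D=4 ZF=1 PC=9 HALTED
Total instructions executed: 9

Answer: 9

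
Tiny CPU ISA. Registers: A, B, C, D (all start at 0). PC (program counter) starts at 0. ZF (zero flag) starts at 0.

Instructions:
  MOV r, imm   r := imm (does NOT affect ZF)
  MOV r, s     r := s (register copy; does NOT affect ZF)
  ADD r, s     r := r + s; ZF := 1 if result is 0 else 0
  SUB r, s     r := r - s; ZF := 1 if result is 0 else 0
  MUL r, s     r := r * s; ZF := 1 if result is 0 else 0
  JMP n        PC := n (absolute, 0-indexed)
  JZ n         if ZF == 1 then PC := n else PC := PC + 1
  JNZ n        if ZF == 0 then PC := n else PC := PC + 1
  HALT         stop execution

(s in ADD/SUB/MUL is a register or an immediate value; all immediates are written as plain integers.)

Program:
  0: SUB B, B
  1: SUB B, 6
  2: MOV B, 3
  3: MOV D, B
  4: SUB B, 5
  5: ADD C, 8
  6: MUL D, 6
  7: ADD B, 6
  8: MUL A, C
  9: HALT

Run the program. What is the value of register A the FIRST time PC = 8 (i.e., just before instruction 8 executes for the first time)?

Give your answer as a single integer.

Step 1: PC=0 exec 'SUB B, B'. After: A=0 B=0 C=0 D=0 ZF=1 PC=1
Step 2: PC=1 exec 'SUB B, 6'. After: A=0 B=-6 C=0 D=0 ZF=0 PC=2
Step 3: PC=2 exec 'MOV B, 3'. After: A=0 B=3 C=0 D=0 ZF=0 PC=3
Step 4: PC=3 exec 'MOV D, B'. After: A=0 B=3 C=0 D=3 ZF=0 PC=4
Step 5: PC=4 exec 'SUB B, 5'. After: A=0 B=-2 C=0 D=3 ZF=0 PC=5
Step 6: PC=5 exec 'ADD C, 8'. After: A=0 B=-2 C=8 D=3 ZF=0 PC=6
Step 7: PC=6 exec 'MUL D, 6'. After: A=0 B=-2 C=8 D=18 ZF=0 PC=7
Step 8: PC=7 exec 'ADD B, 6'. After: A=0 B=4 C=8 D=18 ZF=0 PC=8
First time PC=8: A=0

0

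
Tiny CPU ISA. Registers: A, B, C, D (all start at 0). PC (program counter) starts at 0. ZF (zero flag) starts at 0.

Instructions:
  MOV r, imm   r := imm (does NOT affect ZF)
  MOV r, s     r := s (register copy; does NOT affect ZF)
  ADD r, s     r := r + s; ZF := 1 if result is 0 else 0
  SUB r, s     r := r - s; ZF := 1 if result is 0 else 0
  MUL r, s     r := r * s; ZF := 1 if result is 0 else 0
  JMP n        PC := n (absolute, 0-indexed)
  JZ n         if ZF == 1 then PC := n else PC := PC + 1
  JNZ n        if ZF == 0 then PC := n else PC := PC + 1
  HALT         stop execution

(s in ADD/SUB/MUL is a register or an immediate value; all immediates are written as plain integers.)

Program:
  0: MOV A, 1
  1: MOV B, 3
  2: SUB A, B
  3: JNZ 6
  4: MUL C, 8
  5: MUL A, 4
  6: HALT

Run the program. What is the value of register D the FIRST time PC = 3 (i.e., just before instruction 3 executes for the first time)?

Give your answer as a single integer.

Step 1: PC=0 exec 'MOV A, 1'. After: A=1 B=0 C=0 D=0 ZF=0 PC=1
Step 2: PC=1 exec 'MOV B, 3'. After: A=1 B=3 C=0 D=0 ZF=0 PC=2
Step 3: PC=2 exec 'SUB A, B'. After: A=-2 B=3 C=0 D=0 ZF=0 PC=3
First time PC=3: D=0

0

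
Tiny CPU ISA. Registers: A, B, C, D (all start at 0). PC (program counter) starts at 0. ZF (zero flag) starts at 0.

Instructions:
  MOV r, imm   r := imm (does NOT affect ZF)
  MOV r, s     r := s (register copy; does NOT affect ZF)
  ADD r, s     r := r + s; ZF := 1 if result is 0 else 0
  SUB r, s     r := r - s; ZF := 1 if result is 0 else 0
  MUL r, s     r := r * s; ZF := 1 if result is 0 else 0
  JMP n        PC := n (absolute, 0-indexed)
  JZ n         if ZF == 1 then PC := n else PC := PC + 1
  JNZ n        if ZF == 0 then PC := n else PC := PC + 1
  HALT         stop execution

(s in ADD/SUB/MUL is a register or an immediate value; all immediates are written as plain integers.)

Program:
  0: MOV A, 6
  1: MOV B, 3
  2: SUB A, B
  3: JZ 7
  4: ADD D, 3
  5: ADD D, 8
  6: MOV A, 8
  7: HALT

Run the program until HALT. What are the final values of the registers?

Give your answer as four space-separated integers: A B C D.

Step 1: PC=0 exec 'MOV A, 6'. After: A=6 B=0 C=0 D=0 ZF=0 PC=1
Step 2: PC=1 exec 'MOV B, 3'. After: A=6 B=3 C=0 D=0 ZF=0 PC=2
Step 3: PC=2 exec 'SUB A, B'. After: A=3 B=3 C=0 D=0 ZF=0 PC=3
Step 4: PC=3 exec 'JZ 7'. After: A=3 B=3 C=0 D=0 ZF=0 PC=4
Step 5: PC=4 exec 'ADD D, 3'. After: A=3 B=3 C=0 D=3 ZF=0 PC=5
Step 6: PC=5 exec 'ADD D, 8'. After: A=3 B=3 C=0 D=11 ZF=0 PC=6
Step 7: PC=6 exec 'MOV A, 8'. After: A=8 B=3 C=0 D=11 ZF=0 PC=7
Step 8: PC=7 exec 'HALT'. After: A=8 B=3 C=0 D=11 ZF=0 PC=7 HALTED

Answer: 8 3 0 11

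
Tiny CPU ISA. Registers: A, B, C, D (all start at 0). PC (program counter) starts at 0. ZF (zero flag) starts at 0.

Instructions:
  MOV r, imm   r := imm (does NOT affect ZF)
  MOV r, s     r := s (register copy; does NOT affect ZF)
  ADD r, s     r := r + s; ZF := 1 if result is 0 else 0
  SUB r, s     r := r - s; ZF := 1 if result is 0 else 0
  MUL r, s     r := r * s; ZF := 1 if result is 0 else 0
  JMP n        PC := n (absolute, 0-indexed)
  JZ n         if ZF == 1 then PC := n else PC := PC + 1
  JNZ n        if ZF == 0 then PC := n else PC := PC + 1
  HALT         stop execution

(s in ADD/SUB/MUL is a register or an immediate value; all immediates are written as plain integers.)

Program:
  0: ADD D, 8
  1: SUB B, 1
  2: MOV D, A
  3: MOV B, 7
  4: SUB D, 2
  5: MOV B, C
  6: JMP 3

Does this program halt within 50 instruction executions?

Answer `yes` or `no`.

Answer: no

Derivation:
Step 1: PC=0 exec 'ADD D, 8'. After: A=0 B=0 C=0 D=8 ZF=0 PC=1
Step 2: PC=1 exec 'SUB B, 1'. After: A=0 B=-1 C=0 D=8 ZF=0 PC=2
Step 3: PC=2 exec 'MOV D, A'. After: A=0 B=-1 C=0 D=0 ZF=0 PC=3
Step 4: PC=3 exec 'MOV B, 7'. After: A=0 B=7 C=0 D=0 ZF=0 PC=4
Step 5: PC=4 exec 'SUB D, 2'. After: A=0 B=7 C=0 D=-2 ZF=0 PC=5
Step 6: PC=5 exec 'MOV B, C'. After: A=0 B=0 C=0 D=-2 ZF=0 PC=6
Step 7: PC=6 exec 'JMP 3'. After: A=0 B=0 C=0 D=-2 ZF=0 PC=3
Step 8: PC=3 exec 'MOV B, 7'. After: A=0 B=7 C=0 D=-2 ZF=0 PC=4
Step 9: PC=4 exec 'SUB D, 2'. After: A=0 B=7 C=0 D=-4 ZF=0 PC=5
Step 10: PC=5 exec 'MOV B, C'. After: A=0 B=0 C=0 D=-4 ZF=0 PC=6
Step 11: PC=6 exec 'JMP 3'. After: A=0 B=0 C=0 D=-4 ZF=0 PC=3
Step 12: PC=3 exec 'MOV B, 7'. After: A=0 B=7 C=0 D=-4 ZF=0 PC=4
Step 13: PC=4 exec 'SUB D, 2'. After: A=0 B=7 C=0 D=-6 ZF=0 PC=5
Step 14: PC=5 exec 'MOV B, C'. After: A=0 B=0 C=0 D=-6 ZF=0 PC=6
Step 15: PC=6 exec 'JMP 3'. After: A=0 B=0 C=0 D=-6 ZF=0 PC=3
After 50 steps: not halted. PC revisits the same instructions with no path to HALT; will never halt.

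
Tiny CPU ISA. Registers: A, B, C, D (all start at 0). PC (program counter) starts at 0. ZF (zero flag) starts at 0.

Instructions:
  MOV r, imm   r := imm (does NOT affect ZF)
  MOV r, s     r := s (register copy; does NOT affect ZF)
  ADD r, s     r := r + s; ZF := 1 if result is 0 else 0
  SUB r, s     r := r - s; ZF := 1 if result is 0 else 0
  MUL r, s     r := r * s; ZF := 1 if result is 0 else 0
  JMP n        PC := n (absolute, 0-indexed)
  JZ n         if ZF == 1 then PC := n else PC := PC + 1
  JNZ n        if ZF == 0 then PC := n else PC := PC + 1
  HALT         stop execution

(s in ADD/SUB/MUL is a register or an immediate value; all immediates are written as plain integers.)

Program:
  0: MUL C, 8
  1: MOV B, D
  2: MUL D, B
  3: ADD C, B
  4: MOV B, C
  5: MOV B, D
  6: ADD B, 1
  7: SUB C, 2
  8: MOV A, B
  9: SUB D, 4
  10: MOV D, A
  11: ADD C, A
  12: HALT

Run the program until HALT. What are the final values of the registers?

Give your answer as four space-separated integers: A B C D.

Answer: 1 1 -1 1

Derivation:
Step 1: PC=0 exec 'MUL C, 8'. After: A=0 B=0 C=0 D=0 ZF=1 PC=1
Step 2: PC=1 exec 'MOV B, D'. After: A=0 B=0 C=0 D=0 ZF=1 PC=2
Step 3: PC=2 exec 'MUL D, B'. After: A=0 B=0 C=0 D=0 ZF=1 PC=3
Step 4: PC=3 exec 'ADD C, B'. After: A=0 B=0 C=0 D=0 ZF=1 PC=4
Step 5: PC=4 exec 'MOV B, C'. After: A=0 B=0 C=0 D=0 ZF=1 PC=5
Step 6: PC=5 exec 'MOV B, D'. After: A=0 B=0 C=0 D=0 ZF=1 PC=6
Step 7: PC=6 exec 'ADD B, 1'. After: A=0 B=1 C=0 D=0 ZF=0 PC=7
Step 8: PC=7 exec 'SUB C, 2'. After: A=0 B=1 C=-2 D=0 ZF=0 PC=8
Step 9: PC=8 exec 'MOV A, B'. After: A=1 B=1 C=-2 D=0 ZF=0 PC=9
Step 10: PC=9 exec 'SUB D, 4'. After: A=1 B=1 C=-2 D=-4 ZF=0 PC=10
Step 11: PC=10 exec 'MOV D, A'. After: A=1 B=1 C=-2 D=1 ZF=0 PC=11
Step 12: PC=11 exec 'ADD C, A'. After: A=1 B=1 C=-1 D=1 ZF=0 PC=12
Step 13: PC=12 exec 'HALT'. After: A=1 B=1 C=-1 D=1 ZF=0 PC=12 HALTED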